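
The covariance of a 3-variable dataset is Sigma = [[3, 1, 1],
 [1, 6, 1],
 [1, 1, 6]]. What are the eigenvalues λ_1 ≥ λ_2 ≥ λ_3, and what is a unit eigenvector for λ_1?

Step 1 — characteristic polynomial p(λ) = det(λI - Sigma) = λ³ - tr·λ² + c_1·λ - det, where tr = trace, c_1 = sum of the principal 2×2 minors, det = det(Sigma):
  tr = 3 + 6 + 6 = 15,
  c_1 = (3·6 - (1)²) + (3·6 - (1)²) + (6·6 - (1)²) = 17 + 17 + 35 = 69,
  det = 3·(6·6 - (1)²) - (1)·((1)·6 - (1)·(1)) + (1)·((1)·(1) - 6·(1)) = 3·(35) - (1)·(5) + (1)·(-5) = 95.
  So p(λ) = λ³ - 15λ² + 69λ - 95.
Step 2 — look for an integer root (rational root theorem: any rational root is an integer divisor of 95). Testing λ = 5:
  p(5) = 125 - 375 + 345 - 95 = 0  ✓
  Dividing out (λ - 5): p(λ) = (λ - 5)(λ² - 10λ + 19).
Step 3 — remaining eigenvalues from the quadratic λ² - 10λ + 19 = 0:
  Δ = 10² - 4·19 = 100 - 76 = 24,  λ = (10 ± √24)/2 = (10 ± 4.899)/2 ≈ 7.4495 or 2.5505.
  Sorted: λ_1 = 7.4495,  λ_2 = 5,  λ_3 = 2.5505  (check: sum = 15 = tr ✓).

Step 4 — unit eigenvector for λ_1 ≈ 7.4495: v spans the null space of (Sigma - λ_1 I), whose rows are
  r_1 = (-4.4495, 1, 1),  r_2 = (1, -1.4495, 1),  r_3 = (1, 1, -1.4495).
  v is orthogonal to every row, so take v ∝ r_1 × r_2 = ((1)·(1) - (1)·(-1.4495), (1)·(1) - (-4.4495)·(1), (-4.4495)·(-1.4495) - (1)·(1)) ≈ (2.4495, 5.4495, 5.4495).
  Let u = (2.4495, 5.4495, 5.4495).
  ||u|| = √((2.4495)² + (5.4495)² + (5.4495)²) = √(65.3939) ≈ 8.0866,  v_1 = u/||u|| ≈ (0.3029, 0.6739, 0.6739) (||v_1|| = 1).

λ_1 = 7.4495,  λ_2 = 5,  λ_3 = 2.5505;  v_1 ≈ (0.3029, 0.6739, 0.6739)


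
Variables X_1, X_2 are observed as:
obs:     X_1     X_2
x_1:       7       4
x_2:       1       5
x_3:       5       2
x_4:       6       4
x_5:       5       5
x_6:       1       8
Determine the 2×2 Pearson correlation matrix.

Step 1 — column means:
  mean(X_1) = (7 + 1 + 5 + 6 + 5 + 1) / 6 = 25/6 = 4.1667
  mean(X_2) = (4 + 5 + 2 + 4 + 5 + 8) / 6 = 28/6 = 4.6667

Step 2 — sample variances and covariances s[i,j] = (1/(n-1)) · Σ_k (x_{k,i} - mean_i) · (x_{k,j} - mean_j), with n-1 = 5:
  s[X_1,X_1] = ((2.8333)·(2.8333) + (-3.1667)·(-3.1667) + (0.8333)·(0.8333) + (1.8333)·(1.8333) + (0.8333)·(0.8333) + (-3.1667)·(-3.1667)) / 5 = 32.8333/5 = 6.5667
  s[X_1,X_2] = ((2.8333)·(-0.6667) + (-3.1667)·(0.3333) + (0.8333)·(-2.6667) + (1.8333)·(-0.6667) + (0.8333)·(0.3333) + (-3.1667)·(3.3333)) / 5 = -16.6667/5 = -3.3333
  s[X_2,X_2] = ((-0.6667)·(-0.6667) + (0.3333)·(0.3333) + (-2.6667)·(-2.6667) + (-0.6667)·(-0.6667) + (0.3333)·(0.3333) + (3.3333)·(3.3333)) / 5 = 19.3333/5 = 3.8667
  Sample standard deviations s_i = √(s[i,i]):
  s(X_1) = √(6.5667) = 2.5626
  s(X_2) = √(3.8667) = 1.9664

Step 3 — r_{ij} = s_{ij} / (s_i · s_j):
  r[X_1,X_1] = 1 (diagonal).
  r[X_1,X_2] = -3.3333 / (2.5626 · 1.9664) = -3.3333 / 5.039 = -0.6615
  r[X_2,X_2] = 1 (diagonal).

R is symmetric with unit diagonal. Assembling:

R = [[1, -0.6615],
 [-0.6615, 1]]


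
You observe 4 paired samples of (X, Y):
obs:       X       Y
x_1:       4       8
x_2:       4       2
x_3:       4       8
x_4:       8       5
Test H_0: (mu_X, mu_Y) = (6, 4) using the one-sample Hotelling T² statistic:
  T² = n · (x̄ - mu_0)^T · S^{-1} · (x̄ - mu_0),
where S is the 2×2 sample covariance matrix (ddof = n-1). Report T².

Step 1 — sample mean vector:
  mean(X) = (4 + 4 + 4 + 8) / 4 = 20/4 = 5
  mean(Y) = (8 + 2 + 8 + 5) / 4 = 23/4 = 5.75
  x̄ = (5, 5.75),  deviation x̄ - mu_0 = (5, 5.75) - (6, 4) = (-1, 1.75).

Step 2 — sample covariance matrix, S[i,j] = (1/(n-1)) · Σ_k (x_{k,i} - mean_i) · (x_{k,j} - mean_j), divisor n-1 = 3:
  S[X,X] = ((-1)·(-1) + (-1)·(-1) + (-1)·(-1) + (3)·(3)) / 3 = 12/3 = 4
  S[X,Y] = ((-1)·(2.25) + (-1)·(-3.75) + (-1)·(2.25) + (3)·(-0.75)) / 3 = -3/3 = -1
  S[Y,Y] = ((2.25)·(2.25) + (-3.75)·(-3.75) + (2.25)·(2.25) + (-0.75)·(-0.75)) / 3 = 24.75/3 = 8.25
  S = [[4, -1],
 [-1, 8.25]].

Step 3 — invert S. det(S) = 4·8.25 - (-1)² = 32.
  S^{-1} = (1/det) · [[d, -b], [-b, a]] = [[0.2578, 0.0312],
 [0.0312, 0.125]].

Step 4 — quadratic form (x̄ - mu_0)^T · S^{-1} · (x̄ - mu_0):
  S^{-1} · (x̄ - mu_0) = (-0.2031, 0.1875),
  (x̄ - mu_0)^T · [...] = (-1)·(-0.2031) + (1.75)·(0.1875) = 0.5312.

Step 5 — scale by n: T² = 4 · 0.5312 = 2.125.

T² ≈ 2.125


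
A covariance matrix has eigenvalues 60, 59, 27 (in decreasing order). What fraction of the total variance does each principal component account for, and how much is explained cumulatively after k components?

Step 1 — total variance = trace(Sigma) = Σ λ_i = 60 + 59 + 27 = 146.

Step 2 — fraction explained by component i = λ_i / Σ λ:
  PC1: 60/146 = 0.411
  PC2: 59/146 = 0.4041
  PC3: 27/146 = 0.1849

Step 3 — cumulative fraction after k components = (λ_1 + ... + λ_k) / Σ λ:
  k = 1: 60/146 = 0.411
  k = 2: (60 + 59)/146 = 119/146 = 0.8151
  k = 3: (60 + 59 + 27)/146 = 146/146 = 1

Summary (fraction, with percent):

explained: PC1 0.411 (41.1%), PC2 0.4041 (40.41%), PC3 0.1849 (18.49%);  cumulative: 0.411, 0.8151, 1


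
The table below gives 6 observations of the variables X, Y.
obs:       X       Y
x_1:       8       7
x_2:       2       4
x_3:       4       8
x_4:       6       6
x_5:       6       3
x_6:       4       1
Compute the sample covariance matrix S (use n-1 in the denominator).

Step 1 — column means:
  mean(X) = (8 + 2 + 4 + 6 + 6 + 4) / 6 = 30/6 = 5
  mean(Y) = (7 + 4 + 8 + 6 + 3 + 1) / 6 = 29/6 = 4.8333

Step 2 — sample covariance S[i,j] = (1/(n-1)) · Σ_k (x_{k,i} - mean_i) · (x_{k,j} - mean_j), with n-1 = 5.
  S[X,X] = ((3)·(3) + (-3)·(-3) + (-1)·(-1) + (1)·(1) + (1)·(1) + (-1)·(-1)) / 5 = 22/5 = 4.4
  S[X,Y] = ((3)·(2.1667) + (-3)·(-0.8333) + (-1)·(3.1667) + (1)·(1.1667) + (1)·(-1.8333) + (-1)·(-3.8333)) / 5 = 9/5 = 1.8
  S[Y,Y] = ((2.1667)·(2.1667) + (-0.8333)·(-0.8333) + (3.1667)·(3.1667) + (1.1667)·(1.1667) + (-1.8333)·(-1.8333) + (-3.8333)·(-3.8333)) / 5 = 34.8333/5 = 6.9667

S is symmetric (S[j,i] = S[i,j]). Assembling:

S = [[4.4, 1.8],
 [1.8, 6.9667]]


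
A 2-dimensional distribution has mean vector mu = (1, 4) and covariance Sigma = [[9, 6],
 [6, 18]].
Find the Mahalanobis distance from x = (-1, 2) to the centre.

Step 1 — centre the observation: (x - mu) = (-2, -2).

Step 2 — invert Sigma. det(Sigma) = 9·18 - (6)² = 126.
  Sigma^{-1} = (1/det) · [[d, -b], [-b, a]] = [[0.1429, -0.0476],
 [-0.0476, 0.0714]].

Step 3 — form the quadratic (x - mu)^T · Sigma^{-1} · (x - mu):
  Sigma^{-1} · (x - mu) = (-0.1905, -0.0476).
  (x - mu)^T · [Sigma^{-1} · (x - mu)] = (-2)·(-0.1905) + (-2)·(-0.0476) = 0.4762.

Step 4 — take square root: d = √(0.4762) ≈ 0.6901.

d(x, mu) = √(0.4762) ≈ 0.6901


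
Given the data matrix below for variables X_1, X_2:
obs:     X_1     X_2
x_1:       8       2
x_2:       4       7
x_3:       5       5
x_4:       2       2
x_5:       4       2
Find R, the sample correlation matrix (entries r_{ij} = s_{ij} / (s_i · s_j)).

Step 1 — column means:
  mean(X_1) = (8 + 4 + 5 + 2 + 4) / 5 = 23/5 = 4.6
  mean(X_2) = (2 + 7 + 5 + 2 + 2) / 5 = 18/5 = 3.6

Step 2 — sample variances and covariances s[i,j] = (1/(n-1)) · Σ_k (x_{k,i} - mean_i) · (x_{k,j} - mean_j), with n-1 = 4:
  s[X_1,X_1] = ((3.4)·(3.4) + (-0.6)·(-0.6) + (0.4)·(0.4) + (-2.6)·(-2.6) + (-0.6)·(-0.6)) / 4 = 19.2/4 = 4.8
  s[X_1,X_2] = ((3.4)·(-1.6) + (-0.6)·(3.4) + (0.4)·(1.4) + (-2.6)·(-1.6) + (-0.6)·(-1.6)) / 4 = -1.8/4 = -0.45
  s[X_2,X_2] = ((-1.6)·(-1.6) + (3.4)·(3.4) + (1.4)·(1.4) + (-1.6)·(-1.6) + (-1.6)·(-1.6)) / 4 = 21.2/4 = 5.3
  Sample standard deviations s_i = √(s[i,i]):
  s(X_1) = √(4.8) = 2.1909
  s(X_2) = √(5.3) = 2.3022

Step 3 — r_{ij} = s_{ij} / (s_i · s_j):
  r[X_1,X_1] = 1 (diagonal).
  r[X_1,X_2] = -0.45 / (2.1909 · 2.3022) = -0.45 / 5.0438 = -0.0892
  r[X_2,X_2] = 1 (diagonal).

R is symmetric with unit diagonal. Assembling:

R = [[1, -0.0892],
 [-0.0892, 1]]


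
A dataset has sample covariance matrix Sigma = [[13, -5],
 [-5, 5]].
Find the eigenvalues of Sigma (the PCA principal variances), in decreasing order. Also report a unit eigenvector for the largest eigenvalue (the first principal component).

Step 1 — characteristic polynomial of 2×2 Sigma:
  det(Sigma - λI) = λ² - trace · λ + det = 0.
  trace = 13 + 5 = 18, det = 13·5 - (-5)² = 40.
Step 2 — discriminant:
  Δ = trace² - 4·det = 324 - 160 = 164.
Step 3 — eigenvalues:
  λ = (trace ± √Δ)/2 = (18 ± 12.8062)/2,
  λ_1 = 15.4031,  λ_2 = 2.5969.

Step 4 — unit eigenvector for λ_1: solve (Sigma - λ_1 I)v = 0. First row:
  (13 - 15.4031)·v_x + (-5)·v_y = 0, i.e. (-2.4031)·v_x + (-5)·v_y = 0,
  so v ∝ (b, λ_1 - a) = (-5, 2.4031); multiply by -1 so the first entry is positive: u = (5, -2.4031).
  ||u|| = √((5)² + (-2.4031)²) = √(30.775) ≈ 5.5475,
  v_1 = u/||u|| ≈ (0.9013, -0.4332) (||v_1|| = 1).

λ_1 = 15.4031,  λ_2 = 2.5969;  v_1 ≈ (0.9013, -0.4332)


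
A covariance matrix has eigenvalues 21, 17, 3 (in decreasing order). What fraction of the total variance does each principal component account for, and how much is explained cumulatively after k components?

Step 1 — total variance = trace(Sigma) = Σ λ_i = 21 + 17 + 3 = 41.

Step 2 — fraction explained by component i = λ_i / Σ λ:
  PC1: 21/41 = 0.5122
  PC2: 17/41 = 0.4146
  PC3: 3/41 = 0.0732

Step 3 — cumulative fraction after k components = (λ_1 + ... + λ_k) / Σ λ:
  k = 1: 21/41 = 0.5122
  k = 2: (21 + 17)/41 = 38/41 = 0.9268
  k = 3: (21 + 17 + 3)/41 = 41/41 = 1

Summary (fraction, with percent):

explained: PC1 0.5122 (51.22%), PC2 0.4146 (41.46%), PC3 0.0732 (7.32%);  cumulative: 0.5122, 0.9268, 1


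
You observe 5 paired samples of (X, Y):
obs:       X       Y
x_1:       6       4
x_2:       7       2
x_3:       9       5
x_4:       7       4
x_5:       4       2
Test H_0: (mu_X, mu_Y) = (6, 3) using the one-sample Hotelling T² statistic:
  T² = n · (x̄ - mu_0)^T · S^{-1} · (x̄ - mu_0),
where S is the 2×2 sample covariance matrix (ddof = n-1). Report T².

Step 1 — sample mean vector:
  mean(X) = (6 + 7 + 9 + 7 + 4) / 5 = 33/5 = 6.6
  mean(Y) = (4 + 2 + 5 + 4 + 2) / 5 = 17/5 = 3.4
  x̄ = (6.6, 3.4),  deviation x̄ - mu_0 = (6.6, 3.4) - (6, 3) = (0.6, 0.4).

Step 2 — sample covariance matrix, S[i,j] = (1/(n-1)) · Σ_k (x_{k,i} - mean_i) · (x_{k,j} - mean_j), divisor n-1 = 4:
  S[X,X] = ((-0.6)·(-0.6) + (0.4)·(0.4) + (2.4)·(2.4) + (0.4)·(0.4) + (-2.6)·(-2.6)) / 4 = 13.2/4 = 3.3
  S[X,Y] = ((-0.6)·(0.6) + (0.4)·(-1.4) + (2.4)·(1.6) + (0.4)·(0.6) + (-2.6)·(-1.4)) / 4 = 6.8/4 = 1.7
  S[Y,Y] = ((0.6)·(0.6) + (-1.4)·(-1.4) + (1.6)·(1.6) + (0.6)·(0.6) + (-1.4)·(-1.4)) / 4 = 7.2/4 = 1.8
  S = [[3.3, 1.7],
 [1.7, 1.8]].

Step 3 — invert S. det(S) = 3.3·1.8 - (1.7)² = 3.05.
  S^{-1} = (1/det) · [[d, -b], [-b, a]] = [[0.5902, -0.5574],
 [-0.5574, 1.082]].

Step 4 — quadratic form (x̄ - mu_0)^T · S^{-1} · (x̄ - mu_0):
  S^{-1} · (x̄ - mu_0) = (0.1311, 0.0984),
  (x̄ - mu_0)^T · [...] = (0.6)·(0.1311) + (0.4)·(0.0984) = 0.118.

Step 5 — scale by n: T² = 5 · 0.118 = 0.5902.

T² ≈ 0.5902


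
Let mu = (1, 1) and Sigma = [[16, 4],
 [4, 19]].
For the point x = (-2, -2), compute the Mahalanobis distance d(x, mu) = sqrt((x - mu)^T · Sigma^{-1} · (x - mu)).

Step 1 — centre the observation: (x - mu) = (-3, -3).

Step 2 — invert Sigma. det(Sigma) = 16·19 - (4)² = 288.
  Sigma^{-1} = (1/det) · [[d, -b], [-b, a]] = [[0.066, -0.0139],
 [-0.0139, 0.0556]].

Step 3 — form the quadratic (x - mu)^T · Sigma^{-1} · (x - mu):
  Sigma^{-1} · (x - mu) = (-0.1563, -0.125).
  (x - mu)^T · [Sigma^{-1} · (x - mu)] = (-3)·(-0.1563) + (-3)·(-0.125) = 0.8438.

Step 4 — take square root: d = √(0.8438) ≈ 0.9186.

d(x, mu) = √(0.8438) ≈ 0.9186


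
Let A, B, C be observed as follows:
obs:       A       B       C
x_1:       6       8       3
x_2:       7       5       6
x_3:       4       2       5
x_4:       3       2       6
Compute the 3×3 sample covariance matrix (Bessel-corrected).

Step 1 — column means:
  mean(A) = (6 + 7 + 4 + 3) / 4 = 20/4 = 5
  mean(B) = (8 + 5 + 2 + 2) / 4 = 17/4 = 4.25
  mean(C) = (3 + 6 + 5 + 6) / 4 = 20/4 = 5

Step 2 — sample covariance S[i,j] = (1/(n-1)) · Σ_k (x_{k,i} - mean_i) · (x_{k,j} - mean_j), with n-1 = 3.
  S[A,A] = ((1)·(1) + (2)·(2) + (-1)·(-1) + (-2)·(-2)) / 3 = 10/3 = 3.3333
  S[A,B] = ((1)·(3.75) + (2)·(0.75) + (-1)·(-2.25) + (-2)·(-2.25)) / 3 = 12/3 = 4
  S[A,C] = ((1)·(-2) + (2)·(1) + (-1)·(0) + (-2)·(1)) / 3 = -2/3 = -0.6667
  S[B,B] = ((3.75)·(3.75) + (0.75)·(0.75) + (-2.25)·(-2.25) + (-2.25)·(-2.25)) / 3 = 24.75/3 = 8.25
  S[B,C] = ((3.75)·(-2) + (0.75)·(1) + (-2.25)·(0) + (-2.25)·(1)) / 3 = -9/3 = -3
  S[C,C] = ((-2)·(-2) + (1)·(1) + (0)·(0) + (1)·(1)) / 3 = 6/3 = 2

S is symmetric (S[j,i] = S[i,j]). Assembling:

S = [[3.3333, 4, -0.6667],
 [4, 8.25, -3],
 [-0.6667, -3, 2]]


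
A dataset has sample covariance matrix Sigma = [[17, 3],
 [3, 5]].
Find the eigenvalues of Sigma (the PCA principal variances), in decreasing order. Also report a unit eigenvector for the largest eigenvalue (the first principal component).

Step 1 — characteristic polynomial of 2×2 Sigma:
  det(Sigma - λI) = λ² - trace · λ + det = 0.
  trace = 17 + 5 = 22, det = 17·5 - (3)² = 76.
Step 2 — discriminant:
  Δ = trace² - 4·det = 484 - 304 = 180.
Step 3 — eigenvalues:
  λ = (trace ± √Δ)/2 = (22 ± 13.4164)/2,
  λ_1 = 17.7082,  λ_2 = 4.2918.

Step 4 — unit eigenvector for λ_1: solve (Sigma - λ_1 I)v = 0. First row:
  (17 - 17.7082)·v_x + (3)·v_y = 0, i.e. (-0.7082)·v_x + (3)·v_y = 0,
  so v ∝ (b, λ_1 - a) = (3, 0.7082) = u.
  ||u|| = √((3)² + (0.7082)²) = √(9.5016) ≈ 3.0825,
  v_1 = u/||u|| ≈ (0.9732, 0.2298) (||v_1|| = 1).

λ_1 = 17.7082,  λ_2 = 4.2918;  v_1 ≈ (0.9732, 0.2298)


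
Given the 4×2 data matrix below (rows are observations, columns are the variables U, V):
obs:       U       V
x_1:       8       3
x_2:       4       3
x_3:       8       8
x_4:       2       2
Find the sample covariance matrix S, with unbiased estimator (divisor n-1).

Step 1 — column means:
  mean(U) = (8 + 4 + 8 + 2) / 4 = 22/4 = 5.5
  mean(V) = (3 + 3 + 8 + 2) / 4 = 16/4 = 4

Step 2 — sample covariance S[i,j] = (1/(n-1)) · Σ_k (x_{k,i} - mean_i) · (x_{k,j} - mean_j), with n-1 = 3.
  S[U,U] = ((2.5)·(2.5) + (-1.5)·(-1.5) + (2.5)·(2.5) + (-3.5)·(-3.5)) / 3 = 27/3 = 9
  S[U,V] = ((2.5)·(-1) + (-1.5)·(-1) + (2.5)·(4) + (-3.5)·(-2)) / 3 = 16/3 = 5.3333
  S[V,V] = ((-1)·(-1) + (-1)·(-1) + (4)·(4) + (-2)·(-2)) / 3 = 22/3 = 7.3333

S is symmetric (S[j,i] = S[i,j]). Assembling:

S = [[9, 5.3333],
 [5.3333, 7.3333]]


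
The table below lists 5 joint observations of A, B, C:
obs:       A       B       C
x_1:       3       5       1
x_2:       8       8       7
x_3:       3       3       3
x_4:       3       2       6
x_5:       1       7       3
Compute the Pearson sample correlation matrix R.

Step 1 — column means:
  mean(A) = (3 + 8 + 3 + 3 + 1) / 5 = 18/5 = 3.6
  mean(B) = (5 + 8 + 3 + 2 + 7) / 5 = 25/5 = 5
  mean(C) = (1 + 7 + 3 + 6 + 3) / 5 = 20/5 = 4

Step 2 — sample variances and covariances s[i,j] = (1/(n-1)) · Σ_k (x_{k,i} - mean_i) · (x_{k,j} - mean_j), with n-1 = 4:
  s[A,A] = ((-0.6)·(-0.6) + (4.4)·(4.4) + (-0.6)·(-0.6) + (-0.6)·(-0.6) + (-2.6)·(-2.6)) / 4 = 27.2/4 = 6.8
  s[A,B] = ((-0.6)·(0) + (4.4)·(3) + (-0.6)·(-2) + (-0.6)·(-3) + (-2.6)·(2)) / 4 = 11/4 = 2.75
  s[A,C] = ((-0.6)·(-3) + (4.4)·(3) + (-0.6)·(-1) + (-0.6)·(2) + (-2.6)·(-1)) / 4 = 17/4 = 4.25
  s[B,B] = ((0)·(0) + (3)·(3) + (-2)·(-2) + (-3)·(-3) + (2)·(2)) / 4 = 26/4 = 6.5
  s[B,C] = ((0)·(-3) + (3)·(3) + (-2)·(-1) + (-3)·(2) + (2)·(-1)) / 4 = 3/4 = 0.75
  s[C,C] = ((-3)·(-3) + (3)·(3) + (-1)·(-1) + (2)·(2) + (-1)·(-1)) / 4 = 24/4 = 6
  Sample standard deviations s_i = √(s[i,i]):
  s(A) = √(6.8) = 2.6077
  s(B) = √(6.5) = 2.5495
  s(C) = √(6) = 2.4495

Step 3 — r_{ij} = s_{ij} / (s_i · s_j):
  r[A,A] = 1 (diagonal).
  r[A,B] = 2.75 / (2.6077 · 2.5495) = 2.75 / 6.6483 = 0.4136
  r[A,C] = 4.25 / (2.6077 · 2.4495) = 4.25 / 6.3875 = 0.6654
  r[B,B] = 1 (diagonal).
  r[B,C] = 0.75 / (2.5495 · 2.4495) = 0.75 / 6.245 = 0.1201
  r[C,C] = 1 (diagonal).

R is symmetric with unit diagonal. Assembling:

R = [[1, 0.4136, 0.6654],
 [0.4136, 1, 0.1201],
 [0.6654, 0.1201, 1]]


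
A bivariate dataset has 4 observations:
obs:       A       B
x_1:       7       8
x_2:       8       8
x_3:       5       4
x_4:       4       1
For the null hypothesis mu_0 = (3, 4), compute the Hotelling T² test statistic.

Step 1 — sample mean vector:
  mean(A) = (7 + 8 + 5 + 4) / 4 = 24/4 = 6
  mean(B) = (8 + 8 + 4 + 1) / 4 = 21/4 = 5.25
  x̄ = (6, 5.25),  deviation x̄ - mu_0 = (6, 5.25) - (3, 4) = (3, 1.25).

Step 2 — sample covariance matrix, S[i,j] = (1/(n-1)) · Σ_k (x_{k,i} - mean_i) · (x_{k,j} - mean_j), divisor n-1 = 3:
  S[A,A] = ((1)·(1) + (2)·(2) + (-1)·(-1) + (-2)·(-2)) / 3 = 10/3 = 3.3333
  S[A,B] = ((1)·(2.75) + (2)·(2.75) + (-1)·(-1.25) + (-2)·(-4.25)) / 3 = 18/3 = 6
  S[B,B] = ((2.75)·(2.75) + (2.75)·(2.75) + (-1.25)·(-1.25) + (-4.25)·(-4.25)) / 3 = 34.75/3 = 11.5833
  S = [[3.3333, 6],
 [6, 11.5833]].

Step 3 — invert S. det(S) = 3.3333·11.5833 - (6)² = 2.6111.
  S^{-1} = (1/det) · [[d, -b], [-b, a]] = [[4.4362, -2.2979],
 [-2.2979, 1.2766]].

Step 4 — quadratic form (x̄ - mu_0)^T · S^{-1} · (x̄ - mu_0):
  S^{-1} · (x̄ - mu_0) = (10.4362, -5.2979),
  (x̄ - mu_0)^T · [...] = (3)·(10.4362) + (1.25)·(-5.2979) = 24.6862.

Step 5 — scale by n: T² = 4 · 24.6862 = 98.7447.

T² ≈ 98.7447


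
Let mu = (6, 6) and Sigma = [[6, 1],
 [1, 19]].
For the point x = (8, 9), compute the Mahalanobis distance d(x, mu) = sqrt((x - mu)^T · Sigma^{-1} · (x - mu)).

Step 1 — centre the observation: (x - mu) = (2, 3).

Step 2 — invert Sigma. det(Sigma) = 6·19 - (1)² = 113.
  Sigma^{-1} = (1/det) · [[d, -b], [-b, a]] = [[0.1681, -0.0088],
 [-0.0088, 0.0531]].

Step 3 — form the quadratic (x - mu)^T · Sigma^{-1} · (x - mu):
  Sigma^{-1} · (x - mu) = (0.3097, 0.1416).
  (x - mu)^T · [Sigma^{-1} · (x - mu)] = (2)·(0.3097) + (3)·(0.1416) = 1.0442.

Step 4 — take square root: d = √(1.0442) ≈ 1.0219.

d(x, mu) = √(1.0442) ≈ 1.0219


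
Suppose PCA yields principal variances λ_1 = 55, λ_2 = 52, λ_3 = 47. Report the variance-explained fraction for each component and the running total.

Step 1 — total variance = trace(Sigma) = Σ λ_i = 55 + 52 + 47 = 154.

Step 2 — fraction explained by component i = λ_i / Σ λ:
  PC1: 55/154 = 0.3571
  PC2: 52/154 = 0.3377
  PC3: 47/154 = 0.3052

Step 3 — cumulative fraction after k components = (λ_1 + ... + λ_k) / Σ λ:
  k = 1: 55/154 = 0.3571
  k = 2: (55 + 52)/154 = 107/154 = 0.6948
  k = 3: (55 + 52 + 47)/154 = 154/154 = 1

Summary (fraction, with percent):

explained: PC1 0.3571 (35.71%), PC2 0.3377 (33.77%), PC3 0.3052 (30.52%);  cumulative: 0.3571, 0.6948, 1


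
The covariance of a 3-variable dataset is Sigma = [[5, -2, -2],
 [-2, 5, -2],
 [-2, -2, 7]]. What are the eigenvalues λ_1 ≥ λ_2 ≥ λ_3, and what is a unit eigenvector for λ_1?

Step 1 — characteristic polynomial p(λ) = det(λI - Sigma) = λ³ - tr·λ² + c_1·λ - det, where tr = trace, c_1 = sum of the principal 2×2 minors, det = det(Sigma):
  tr = 5 + 5 + 7 = 17,
  c_1 = (5·5 - (-2)²) + (5·7 - (-2)²) + (5·7 - (-2)²) = 21 + 31 + 31 = 83,
  det = 5·(5·7 - (-2)²) - (-2)·((-2)·7 - (-2)·(-2)) + (-2)·((-2)·(-2) - 5·(-2)) = 5·(31) - (-2)·(-18) + (-2)·(14) = 91.
  So p(λ) = λ³ - 17λ² + 83λ - 91.
Step 2 — look for an integer root (rational root theorem: any rational root is an integer divisor of 91). Testing λ = 7:
  p(7) = 343 - 833 + 581 - 91 = 0  ✓
  Dividing out (λ - 7): p(λ) = (λ - 7)(λ² - 10λ + 13).
Step 3 — remaining eigenvalues from the quadratic λ² - 10λ + 13 = 0:
  Δ = 10² - 4·13 = 100 - 52 = 48,  λ = (10 ± √48)/2 = (10 ± 6.9282)/2 ≈ 8.4641 or 1.5359.
  Sorted: λ_1 = 8.4641,  λ_2 = 7,  λ_3 = 1.5359  (check: sum = 17 = tr ✓).

Step 4 — unit eigenvector for λ_1 ≈ 8.4641: v spans the null space of (Sigma - λ_1 I), whose rows are
  r_1 = (-3.4641, -2, -2),  r_2 = (-2, -3.4641, -2),  r_3 = (-2, -2, -1.4641).
  v is orthogonal to every row, so take v ∝ r_1 × r_2 = ((-2)·(-2) - (-2)·(-3.4641), (-2)·(-2) - (-3.4641)·(-2), (-3.4641)·(-3.4641) - (-2)·(-2)) ≈ (-2.9282, -2.9282, 8).
  Rescale (multiply by -1 so the first nonzero entry is positive): u = (2.9282, 2.9282, -8).
  ||u|| = √((2.9282)² + (2.9282)² + (-8)²) = √(81.1487) ≈ 9.0083,  v_1 = u/||u|| ≈ (0.3251, 0.3251, -0.8881) (||v_1|| = 1).

λ_1 = 8.4641,  λ_2 = 7,  λ_3 = 1.5359;  v_1 ≈ (0.3251, 0.3251, -0.8881)


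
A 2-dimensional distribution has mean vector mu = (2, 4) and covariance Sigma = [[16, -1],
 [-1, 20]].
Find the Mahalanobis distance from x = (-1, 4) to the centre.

Step 1 — centre the observation: (x - mu) = (-3, 0).

Step 2 — invert Sigma. det(Sigma) = 16·20 - (-1)² = 319.
  Sigma^{-1} = (1/det) · [[d, -b], [-b, a]] = [[0.0627, 0.0031],
 [0.0031, 0.0502]].

Step 3 — form the quadratic (x - mu)^T · Sigma^{-1} · (x - mu):
  Sigma^{-1} · (x - mu) = (-0.1881, -0.0094).
  (x - mu)^T · [Sigma^{-1} · (x - mu)] = (-3)·(-0.1881) + (0)·(-0.0094) = 0.5643.

Step 4 — take square root: d = √(0.5643) ≈ 0.7512.

d(x, mu) = √(0.5643) ≈ 0.7512


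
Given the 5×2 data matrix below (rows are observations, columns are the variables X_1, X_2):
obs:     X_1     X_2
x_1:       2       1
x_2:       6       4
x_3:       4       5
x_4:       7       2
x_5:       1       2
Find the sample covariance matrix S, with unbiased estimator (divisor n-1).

Step 1 — column means:
  mean(X_1) = (2 + 6 + 4 + 7 + 1) / 5 = 20/5 = 4
  mean(X_2) = (1 + 4 + 5 + 2 + 2) / 5 = 14/5 = 2.8

Step 2 — sample covariance S[i,j] = (1/(n-1)) · Σ_k (x_{k,i} - mean_i) · (x_{k,j} - mean_j), with n-1 = 4.
  S[X_1,X_1] = ((-2)·(-2) + (2)·(2) + (0)·(0) + (3)·(3) + (-3)·(-3)) / 4 = 26/4 = 6.5
  S[X_1,X_2] = ((-2)·(-1.8) + (2)·(1.2) + (0)·(2.2) + (3)·(-0.8) + (-3)·(-0.8)) / 4 = 6/4 = 1.5
  S[X_2,X_2] = ((-1.8)·(-1.8) + (1.2)·(1.2) + (2.2)·(2.2) + (-0.8)·(-0.8) + (-0.8)·(-0.8)) / 4 = 10.8/4 = 2.7

S is symmetric (S[j,i] = S[i,j]). Assembling:

S = [[6.5, 1.5],
 [1.5, 2.7]]


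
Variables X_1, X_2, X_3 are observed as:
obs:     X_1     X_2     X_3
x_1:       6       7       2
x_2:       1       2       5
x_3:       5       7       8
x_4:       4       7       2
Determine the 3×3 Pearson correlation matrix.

Step 1 — column means:
  mean(X_1) = (6 + 1 + 5 + 4) / 4 = 16/4 = 4
  mean(X_2) = (7 + 2 + 7 + 7) / 4 = 23/4 = 5.75
  mean(X_3) = (2 + 5 + 8 + 2) / 4 = 17/4 = 4.25

Step 2 — sample variances and covariances s[i,j] = (1/(n-1)) · Σ_k (x_{k,i} - mean_i) · (x_{k,j} - mean_j), with n-1 = 3:
  s[X_1,X_1] = ((2)·(2) + (-3)·(-3) + (1)·(1) + (0)·(0)) / 3 = 14/3 = 4.6667
  s[X_1,X_2] = ((2)·(1.25) + (-3)·(-3.75) + (1)·(1.25) + (0)·(1.25)) / 3 = 15/3 = 5
  s[X_1,X_3] = ((2)·(-2.25) + (-3)·(0.75) + (1)·(3.75) + (0)·(-2.25)) / 3 = -3/3 = -1
  s[X_2,X_2] = ((1.25)·(1.25) + (-3.75)·(-3.75) + (1.25)·(1.25) + (1.25)·(1.25)) / 3 = 18.75/3 = 6.25
  s[X_2,X_3] = ((1.25)·(-2.25) + (-3.75)·(0.75) + (1.25)·(3.75) + (1.25)·(-2.25)) / 3 = -3.75/3 = -1.25
  s[X_3,X_3] = ((-2.25)·(-2.25) + (0.75)·(0.75) + (3.75)·(3.75) + (-2.25)·(-2.25)) / 3 = 24.75/3 = 8.25
  Sample standard deviations s_i = √(s[i,i]):
  s(X_1) = √(4.6667) = 2.1602
  s(X_2) = √(6.25) = 2.5
  s(X_3) = √(8.25) = 2.8723

Step 3 — r_{ij} = s_{ij} / (s_i · s_j):
  r[X_1,X_1] = 1 (diagonal).
  r[X_1,X_2] = 5 / (2.1602 · 2.5) = 5 / 5.4006 = 0.9258
  r[X_1,X_3] = -1 / (2.1602 · 2.8723) = -1 / 6.2048 = -0.1612
  r[X_2,X_2] = 1 (diagonal).
  r[X_2,X_3] = -1.25 / (2.5 · 2.8723) = -1.25 / 7.1807 = -0.1741
  r[X_3,X_3] = 1 (diagonal).

R is symmetric with unit diagonal. Assembling:

R = [[1, 0.9258, -0.1612],
 [0.9258, 1, -0.1741],
 [-0.1612, -0.1741, 1]]


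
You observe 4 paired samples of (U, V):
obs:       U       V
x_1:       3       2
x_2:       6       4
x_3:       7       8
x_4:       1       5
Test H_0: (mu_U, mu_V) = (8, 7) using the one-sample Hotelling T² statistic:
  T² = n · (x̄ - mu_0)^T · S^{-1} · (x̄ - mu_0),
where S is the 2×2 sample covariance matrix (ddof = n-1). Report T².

Step 1 — sample mean vector:
  mean(U) = (3 + 6 + 7 + 1) / 4 = 17/4 = 4.25
  mean(V) = (2 + 4 + 8 + 5) / 4 = 19/4 = 4.75
  x̄ = (4.25, 4.75),  deviation x̄ - mu_0 = (4.25, 4.75) - (8, 7) = (-3.75, -2.25).

Step 2 — sample covariance matrix, S[i,j] = (1/(n-1)) · Σ_k (x_{k,i} - mean_i) · (x_{k,j} - mean_j), divisor n-1 = 3:
  S[U,U] = ((-1.25)·(-1.25) + (1.75)·(1.75) + (2.75)·(2.75) + (-3.25)·(-3.25)) / 3 = 22.75/3 = 7.5833
  S[U,V] = ((-1.25)·(-2.75) + (1.75)·(-0.75) + (2.75)·(3.25) + (-3.25)·(0.25)) / 3 = 10.25/3 = 3.4167
  S[V,V] = ((-2.75)·(-2.75) + (-0.75)·(-0.75) + (3.25)·(3.25) + (0.25)·(0.25)) / 3 = 18.75/3 = 6.25
  S = [[7.5833, 3.4167],
 [3.4167, 6.25]].

Step 3 — invert S. det(S) = 7.5833·6.25 - (3.4167)² = 35.7222.
  S^{-1} = (1/det) · [[d, -b], [-b, a]] = [[0.175, -0.0956],
 [-0.0956, 0.2123]].

Step 4 — quadratic form (x̄ - mu_0)^T · S^{-1} · (x̄ - mu_0):
  S^{-1} · (x̄ - mu_0) = (-0.4409, -0.119),
  (x̄ - mu_0)^T · [...] = (-3.75)·(-0.4409) + (-2.25)·(-0.119) = 1.9211.

Step 5 — scale by n: T² = 4 · 1.9211 = 7.6843.

T² ≈ 7.6843


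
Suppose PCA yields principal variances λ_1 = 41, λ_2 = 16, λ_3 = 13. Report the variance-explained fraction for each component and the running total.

Step 1 — total variance = trace(Sigma) = Σ λ_i = 41 + 16 + 13 = 70.

Step 2 — fraction explained by component i = λ_i / Σ λ:
  PC1: 41/70 = 0.5857
  PC2: 16/70 = 0.2286
  PC3: 13/70 = 0.1857

Step 3 — cumulative fraction after k components = (λ_1 + ... + λ_k) / Σ λ:
  k = 1: 41/70 = 0.5857
  k = 2: (41 + 16)/70 = 57/70 = 0.8143
  k = 3: (41 + 16 + 13)/70 = 70/70 = 1

Summary (fraction, with percent):

explained: PC1 0.5857 (58.57%), PC2 0.2286 (22.86%), PC3 0.1857 (18.57%);  cumulative: 0.5857, 0.8143, 1


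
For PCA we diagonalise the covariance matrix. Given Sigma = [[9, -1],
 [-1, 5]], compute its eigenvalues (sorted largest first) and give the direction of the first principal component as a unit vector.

Step 1 — characteristic polynomial of 2×2 Sigma:
  det(Sigma - λI) = λ² - trace · λ + det = 0.
  trace = 9 + 5 = 14, det = 9·5 - (-1)² = 44.
Step 2 — discriminant:
  Δ = trace² - 4·det = 196 - 176 = 20.
Step 3 — eigenvalues:
  λ = (trace ± √Δ)/2 = (14 ± 4.4721)/2,
  λ_1 = 9.2361,  λ_2 = 4.7639.

Step 4 — unit eigenvector for λ_1: solve (Sigma - λ_1 I)v = 0. First row:
  (9 - 9.2361)·v_x + (-1)·v_y = 0, i.e. (-0.2361)·v_x + (-1)·v_y = 0,
  so v ∝ (b, λ_1 - a) = (-1, 0.2361); multiply by -1 so the first entry is positive: u = (1, -0.2361).
  ||u|| = √((1)² + (-0.2361)²) = √(1.0557) ≈ 1.0275,
  v_1 = u/||u|| ≈ (0.9732, -0.2298) (||v_1|| = 1).

λ_1 = 9.2361,  λ_2 = 4.7639;  v_1 ≈ (0.9732, -0.2298)


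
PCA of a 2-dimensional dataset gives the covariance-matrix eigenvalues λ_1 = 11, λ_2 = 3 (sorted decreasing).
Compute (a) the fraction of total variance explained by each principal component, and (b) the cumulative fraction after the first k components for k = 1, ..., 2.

Step 1 — total variance = trace(Sigma) = Σ λ_i = 11 + 3 = 14.

Step 2 — fraction explained by component i = λ_i / Σ λ:
  PC1: 11/14 = 0.7857
  PC2: 3/14 = 0.2143

Step 3 — cumulative fraction after k components = (λ_1 + ... + λ_k) / Σ λ:
  k = 1: 11/14 = 0.7857
  k = 2: (11 + 3)/14 = 14/14 = 1

Summary (fraction, with percent):

explained: PC1 0.7857 (78.57%), PC2 0.2143 (21.43%);  cumulative: 0.7857, 1


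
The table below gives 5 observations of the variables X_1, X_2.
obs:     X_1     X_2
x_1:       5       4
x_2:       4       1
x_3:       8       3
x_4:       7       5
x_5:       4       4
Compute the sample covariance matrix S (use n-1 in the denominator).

Step 1 — column means:
  mean(X_1) = (5 + 4 + 8 + 7 + 4) / 5 = 28/5 = 5.6
  mean(X_2) = (4 + 1 + 3 + 5 + 4) / 5 = 17/5 = 3.4

Step 2 — sample covariance S[i,j] = (1/(n-1)) · Σ_k (x_{k,i} - mean_i) · (x_{k,j} - mean_j), with n-1 = 4.
  S[X_1,X_1] = ((-0.6)·(-0.6) + (-1.6)·(-1.6) + (2.4)·(2.4) + (1.4)·(1.4) + (-1.6)·(-1.6)) / 4 = 13.2/4 = 3.3
  S[X_1,X_2] = ((-0.6)·(0.6) + (-1.6)·(-2.4) + (2.4)·(-0.4) + (1.4)·(1.6) + (-1.6)·(0.6)) / 4 = 3.8/4 = 0.95
  S[X_2,X_2] = ((0.6)·(0.6) + (-2.4)·(-2.4) + (-0.4)·(-0.4) + (1.6)·(1.6) + (0.6)·(0.6)) / 4 = 9.2/4 = 2.3

S is symmetric (S[j,i] = S[i,j]). Assembling:

S = [[3.3, 0.95],
 [0.95, 2.3]]


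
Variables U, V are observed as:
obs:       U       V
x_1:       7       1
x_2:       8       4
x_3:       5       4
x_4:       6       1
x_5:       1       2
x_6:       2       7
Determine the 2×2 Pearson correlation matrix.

Step 1 — column means:
  mean(U) = (7 + 8 + 5 + 6 + 1 + 2) / 6 = 29/6 = 4.8333
  mean(V) = (1 + 4 + 4 + 1 + 2 + 7) / 6 = 19/6 = 3.1667

Step 2 — sample variances and covariances s[i,j] = (1/(n-1)) · Σ_k (x_{k,i} - mean_i) · (x_{k,j} - mean_j), with n-1 = 5:
  s[U,U] = ((2.1667)·(2.1667) + (3.1667)·(3.1667) + (0.1667)·(0.1667) + (1.1667)·(1.1667) + (-3.8333)·(-3.8333) + (-2.8333)·(-2.8333)) / 5 = 38.8333/5 = 7.7667
  s[U,V] = ((2.1667)·(-2.1667) + (3.1667)·(0.8333) + (0.1667)·(0.8333) + (1.1667)·(-2.1667) + (-3.8333)·(-1.1667) + (-2.8333)·(3.8333)) / 5 = -10.8333/5 = -2.1667
  s[V,V] = ((-2.1667)·(-2.1667) + (0.8333)·(0.8333) + (0.8333)·(0.8333) + (-2.1667)·(-2.1667) + (-1.1667)·(-1.1667) + (3.8333)·(3.8333)) / 5 = 26.8333/5 = 5.3667
  Sample standard deviations s_i = √(s[i,i]):
  s(U) = √(7.7667) = 2.7869
  s(V) = √(5.3667) = 2.3166

Step 3 — r_{ij} = s_{ij} / (s_i · s_j):
  r[U,U] = 1 (diagonal).
  r[U,V] = -2.1667 / (2.7869 · 2.3166) = -2.1667 / 6.4561 = -0.3356
  r[V,V] = 1 (diagonal).

R is symmetric with unit diagonal. Assembling:

R = [[1, -0.3356],
 [-0.3356, 1]]


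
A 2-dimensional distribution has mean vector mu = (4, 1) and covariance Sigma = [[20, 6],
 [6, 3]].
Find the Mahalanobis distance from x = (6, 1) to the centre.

Step 1 — centre the observation: (x - mu) = (2, 0).

Step 2 — invert Sigma. det(Sigma) = 20·3 - (6)² = 24.
  Sigma^{-1} = (1/det) · [[d, -b], [-b, a]] = [[0.125, -0.25],
 [-0.25, 0.8333]].

Step 3 — form the quadratic (x - mu)^T · Sigma^{-1} · (x - mu):
  Sigma^{-1} · (x - mu) = (0.25, -0.5).
  (x - mu)^T · [Sigma^{-1} · (x - mu)] = (2)·(0.25) + (0)·(-0.5) = 0.5.

Step 4 — take square root: d = √(0.5) ≈ 0.7071.

d(x, mu) = √(0.5) ≈ 0.7071


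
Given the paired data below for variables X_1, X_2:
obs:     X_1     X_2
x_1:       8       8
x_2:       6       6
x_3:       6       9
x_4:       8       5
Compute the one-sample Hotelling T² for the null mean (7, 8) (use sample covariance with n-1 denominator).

Step 1 — sample mean vector:
  mean(X_1) = (8 + 6 + 6 + 8) / 4 = 28/4 = 7
  mean(X_2) = (8 + 6 + 9 + 5) / 4 = 28/4 = 7
  x̄ = (7, 7),  deviation x̄ - mu_0 = (7, 7) - (7, 8) = (0, -1).

Step 2 — sample covariance matrix, S[i,j] = (1/(n-1)) · Σ_k (x_{k,i} - mean_i) · (x_{k,j} - mean_j), divisor n-1 = 3:
  S[X_1,X_1] = ((1)·(1) + (-1)·(-1) + (-1)·(-1) + (1)·(1)) / 3 = 4/3 = 1.3333
  S[X_1,X_2] = ((1)·(1) + (-1)·(-1) + (-1)·(2) + (1)·(-2)) / 3 = -2/3 = -0.6667
  S[X_2,X_2] = ((1)·(1) + (-1)·(-1) + (2)·(2) + (-2)·(-2)) / 3 = 10/3 = 3.3333
  S = [[1.3333, -0.6667],
 [-0.6667, 3.3333]].

Step 3 — invert S. det(S) = 1.3333·3.3333 - (-0.6667)² = 4.
  S^{-1} = (1/det) · [[d, -b], [-b, a]] = [[0.8333, 0.1667],
 [0.1667, 0.3333]].

Step 4 — quadratic form (x̄ - mu_0)^T · S^{-1} · (x̄ - mu_0):
  S^{-1} · (x̄ - mu_0) = (-0.1667, -0.3333),
  (x̄ - mu_0)^T · [...] = (0)·(-0.1667) + (-1)·(-0.3333) = 0.3333.

Step 5 — scale by n: T² = 4 · 0.3333 = 1.3333.

T² ≈ 1.3333


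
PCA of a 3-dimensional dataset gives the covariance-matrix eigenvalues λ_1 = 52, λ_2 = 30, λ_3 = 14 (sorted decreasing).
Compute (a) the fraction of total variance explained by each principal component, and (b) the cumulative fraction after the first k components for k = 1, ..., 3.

Step 1 — total variance = trace(Sigma) = Σ λ_i = 52 + 30 + 14 = 96.

Step 2 — fraction explained by component i = λ_i / Σ λ:
  PC1: 52/96 = 0.5417
  PC2: 30/96 = 0.3125
  PC3: 14/96 = 0.1458

Step 3 — cumulative fraction after k components = (λ_1 + ... + λ_k) / Σ λ:
  k = 1: 52/96 = 0.5417
  k = 2: (52 + 30)/96 = 82/96 = 0.8542
  k = 3: (52 + 30 + 14)/96 = 96/96 = 1

Summary (fraction, with percent):

explained: PC1 0.5417 (54.17%), PC2 0.3125 (31.25%), PC3 0.1458 (14.58%);  cumulative: 0.5417, 0.8542, 1


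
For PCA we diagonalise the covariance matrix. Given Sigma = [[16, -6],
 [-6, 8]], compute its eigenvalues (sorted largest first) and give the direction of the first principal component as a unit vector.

Step 1 — characteristic polynomial of 2×2 Sigma:
  det(Sigma - λI) = λ² - trace · λ + det = 0.
  trace = 16 + 8 = 24, det = 16·8 - (-6)² = 92.
Step 2 — discriminant:
  Δ = trace² - 4·det = 576 - 368 = 208.
Step 3 — eigenvalues:
  λ = (trace ± √Δ)/2 = (24 ± 14.4222)/2,
  λ_1 = 19.2111,  λ_2 = 4.7889.

Step 4 — unit eigenvector for λ_1: solve (Sigma - λ_1 I)v = 0. First row:
  (16 - 19.2111)·v_x + (-6)·v_y = 0, i.e. (-3.2111)·v_x + (-6)·v_y = 0,
  so v ∝ (b, λ_1 - a) = (-6, 3.2111); multiply by -1 so the first entry is positive: u = (6, -3.2111).
  ||u|| = √((6)² + (-3.2111)²) = √(46.3112) ≈ 6.8052,
  v_1 = u/||u|| ≈ (0.8817, -0.4719) (||v_1|| = 1).

λ_1 = 19.2111,  λ_2 = 4.7889;  v_1 ≈ (0.8817, -0.4719)


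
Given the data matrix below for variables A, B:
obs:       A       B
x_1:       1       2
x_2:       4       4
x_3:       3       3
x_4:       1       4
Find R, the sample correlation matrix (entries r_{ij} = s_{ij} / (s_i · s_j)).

Step 1 — column means:
  mean(A) = (1 + 4 + 3 + 1) / 4 = 9/4 = 2.25
  mean(B) = (2 + 4 + 3 + 4) / 4 = 13/4 = 3.25

Step 2 — sample variances and covariances s[i,j] = (1/(n-1)) · Σ_k (x_{k,i} - mean_i) · (x_{k,j} - mean_j), with n-1 = 3:
  s[A,A] = ((-1.25)·(-1.25) + (1.75)·(1.75) + (0.75)·(0.75) + (-1.25)·(-1.25)) / 3 = 6.75/3 = 2.25
  s[A,B] = ((-1.25)·(-1.25) + (1.75)·(0.75) + (0.75)·(-0.25) + (-1.25)·(0.75)) / 3 = 1.75/3 = 0.5833
  s[B,B] = ((-1.25)·(-1.25) + (0.75)·(0.75) + (-0.25)·(-0.25) + (0.75)·(0.75)) / 3 = 2.75/3 = 0.9167
  Sample standard deviations s_i = √(s[i,i]):
  s(A) = √(2.25) = 1.5
  s(B) = √(0.9167) = 0.9574

Step 3 — r_{ij} = s_{ij} / (s_i · s_j):
  r[A,A] = 1 (diagonal).
  r[A,B] = 0.5833 / (1.5 · 0.9574) = 0.5833 / 1.4361 = 0.4062
  r[B,B] = 1 (diagonal).

R is symmetric with unit diagonal. Assembling:

R = [[1, 0.4062],
 [0.4062, 1]]


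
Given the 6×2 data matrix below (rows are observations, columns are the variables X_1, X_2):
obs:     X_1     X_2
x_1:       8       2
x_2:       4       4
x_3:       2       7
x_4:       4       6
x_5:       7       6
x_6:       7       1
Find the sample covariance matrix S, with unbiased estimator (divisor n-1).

Step 1 — column means:
  mean(X_1) = (8 + 4 + 2 + 4 + 7 + 7) / 6 = 32/6 = 5.3333
  mean(X_2) = (2 + 4 + 7 + 6 + 6 + 1) / 6 = 26/6 = 4.3333

Step 2 — sample covariance S[i,j] = (1/(n-1)) · Σ_k (x_{k,i} - mean_i) · (x_{k,j} - mean_j), with n-1 = 5.
  S[X_1,X_1] = ((2.6667)·(2.6667) + (-1.3333)·(-1.3333) + (-3.3333)·(-3.3333) + (-1.3333)·(-1.3333) + (1.6667)·(1.6667) + (1.6667)·(1.6667)) / 5 = 27.3333/5 = 5.4667
  S[X_1,X_2] = ((2.6667)·(-2.3333) + (-1.3333)·(-0.3333) + (-3.3333)·(2.6667) + (-1.3333)·(1.6667) + (1.6667)·(1.6667) + (1.6667)·(-3.3333)) / 5 = -19.6667/5 = -3.9333
  S[X_2,X_2] = ((-2.3333)·(-2.3333) + (-0.3333)·(-0.3333) + (2.6667)·(2.6667) + (1.6667)·(1.6667) + (1.6667)·(1.6667) + (-3.3333)·(-3.3333)) / 5 = 29.3333/5 = 5.8667

S is symmetric (S[j,i] = S[i,j]). Assembling:

S = [[5.4667, -3.9333],
 [-3.9333, 5.8667]]


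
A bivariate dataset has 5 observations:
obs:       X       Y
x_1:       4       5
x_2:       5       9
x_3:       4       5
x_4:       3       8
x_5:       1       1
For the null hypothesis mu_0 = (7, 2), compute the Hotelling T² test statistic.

Step 1 — sample mean vector:
  mean(X) = (4 + 5 + 4 + 3 + 1) / 5 = 17/5 = 3.4
  mean(Y) = (5 + 9 + 5 + 8 + 1) / 5 = 28/5 = 5.6
  x̄ = (3.4, 5.6),  deviation x̄ - mu_0 = (3.4, 5.6) - (7, 2) = (-3.6, 3.6).

Step 2 — sample covariance matrix, S[i,j] = (1/(n-1)) · Σ_k (x_{k,i} - mean_i) · (x_{k,j} - mean_j), divisor n-1 = 4:
  S[X,X] = ((0.6)·(0.6) + (1.6)·(1.6) + (0.6)·(0.6) + (-0.4)·(-0.4) + (-2.4)·(-2.4)) / 4 = 9.2/4 = 2.3
  S[X,Y] = ((0.6)·(-0.6) + (1.6)·(3.4) + (0.6)·(-0.6) + (-0.4)·(2.4) + (-2.4)·(-4.6)) / 4 = 14.8/4 = 3.7
  S[Y,Y] = ((-0.6)·(-0.6) + (3.4)·(3.4) + (-0.6)·(-0.6) + (2.4)·(2.4) + (-4.6)·(-4.6)) / 4 = 39.2/4 = 9.8
  S = [[2.3, 3.7],
 [3.7, 9.8]].

Step 3 — invert S. det(S) = 2.3·9.8 - (3.7)² = 8.85.
  S^{-1} = (1/det) · [[d, -b], [-b, a]] = [[1.1073, -0.4181],
 [-0.4181, 0.2599]].

Step 4 — quadratic form (x̄ - mu_0)^T · S^{-1} · (x̄ - mu_0):
  S^{-1} · (x̄ - mu_0) = (-5.4915, 2.4407),
  (x̄ - mu_0)^T · [...] = (-3.6)·(-5.4915) + (3.6)·(2.4407) = 28.5559.

Step 5 — scale by n: T² = 5 · 28.5559 = 142.7797.

T² ≈ 142.7797


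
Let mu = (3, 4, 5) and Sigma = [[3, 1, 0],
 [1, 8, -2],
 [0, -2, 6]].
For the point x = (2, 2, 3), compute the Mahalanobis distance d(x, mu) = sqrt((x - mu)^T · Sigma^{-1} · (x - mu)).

Step 1 — centre the observation: (x - mu) = (-1, -2, -2).

Step 2 — invert Sigma (cofactor / det for 3×3, or solve directly):
  Sigma^{-1} = [[0.3492, -0.0476, -0.0159],
 [-0.0476, 0.1429, 0.0476],
 [-0.0159, 0.0476, 0.1825]].

Step 3 — form the quadratic (x - mu)^T · Sigma^{-1} · (x - mu):
  Sigma^{-1} · (x - mu) = (-0.2222, -0.3333, -0.4444).
  (x - mu)^T · [Sigma^{-1} · (x - mu)] = (-1)·(-0.2222) + (-2)·(-0.3333) + (-2)·(-0.4444) = 1.7778.

Step 4 — take square root: d = √(1.7778) ≈ 1.3333.

d(x, mu) = √(1.7778) ≈ 1.3333


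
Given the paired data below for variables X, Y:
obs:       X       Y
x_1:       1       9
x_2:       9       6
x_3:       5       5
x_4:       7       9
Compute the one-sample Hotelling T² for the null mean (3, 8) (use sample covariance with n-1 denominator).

Step 1 — sample mean vector:
  mean(X) = (1 + 9 + 5 + 7) / 4 = 22/4 = 5.5
  mean(Y) = (9 + 6 + 5 + 9) / 4 = 29/4 = 7.25
  x̄ = (5.5, 7.25),  deviation x̄ - mu_0 = (5.5, 7.25) - (3, 8) = (2.5, -0.75).

Step 2 — sample covariance matrix, S[i,j] = (1/(n-1)) · Σ_k (x_{k,i} - mean_i) · (x_{k,j} - mean_j), divisor n-1 = 3:
  S[X,X] = ((-4.5)·(-4.5) + (3.5)·(3.5) + (-0.5)·(-0.5) + (1.5)·(1.5)) / 3 = 35/3 = 11.6667
  S[X,Y] = ((-4.5)·(1.75) + (3.5)·(-1.25) + (-0.5)·(-2.25) + (1.5)·(1.75)) / 3 = -8.5/3 = -2.8333
  S[Y,Y] = ((1.75)·(1.75) + (-1.25)·(-1.25) + (-2.25)·(-2.25) + (1.75)·(1.75)) / 3 = 12.75/3 = 4.25
  S = [[11.6667, -2.8333],
 [-2.8333, 4.25]].

Step 3 — invert S. det(S) = 11.6667·4.25 - (-2.8333)² = 41.5556.
  S^{-1} = (1/det) · [[d, -b], [-b, a]] = [[0.1023, 0.0682],
 [0.0682, 0.2807]].

Step 4 — quadratic form (x̄ - mu_0)^T · S^{-1} · (x̄ - mu_0):
  S^{-1} · (x̄ - mu_0) = (0.2045, -0.0401),
  (x̄ - mu_0)^T · [...] = (2.5)·(0.2045) + (-0.75)·(-0.0401) = 0.5414.

Step 5 — scale by n: T² = 4 · 0.5414 = 2.1658.

T² ≈ 2.1658


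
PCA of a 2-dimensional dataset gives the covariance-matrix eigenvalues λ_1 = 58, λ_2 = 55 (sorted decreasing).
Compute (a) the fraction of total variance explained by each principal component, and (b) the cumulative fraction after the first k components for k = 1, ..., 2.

Step 1 — total variance = trace(Sigma) = Σ λ_i = 58 + 55 = 113.

Step 2 — fraction explained by component i = λ_i / Σ λ:
  PC1: 58/113 = 0.5133
  PC2: 55/113 = 0.4867

Step 3 — cumulative fraction after k components = (λ_1 + ... + λ_k) / Σ λ:
  k = 1: 58/113 = 0.5133
  k = 2: (58 + 55)/113 = 113/113 = 1

Summary (fraction, with percent):

explained: PC1 0.5133 (51.33%), PC2 0.4867 (48.67%);  cumulative: 0.5133, 1
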